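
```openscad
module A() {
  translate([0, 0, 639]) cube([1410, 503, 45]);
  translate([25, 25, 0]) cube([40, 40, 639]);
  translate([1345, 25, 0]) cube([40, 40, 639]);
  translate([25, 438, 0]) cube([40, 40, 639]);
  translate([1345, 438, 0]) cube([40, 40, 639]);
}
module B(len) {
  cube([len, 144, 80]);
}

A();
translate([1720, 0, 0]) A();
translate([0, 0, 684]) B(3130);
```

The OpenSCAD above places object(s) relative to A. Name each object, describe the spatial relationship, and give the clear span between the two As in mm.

Second table starts at x = 1720; first ends at x = 1410; clear span = 1720 − 1410 = 310 mm.

A is a table. B is a beam. A beam spans the tops of two tables. The clear span between the two tables is 310 mm.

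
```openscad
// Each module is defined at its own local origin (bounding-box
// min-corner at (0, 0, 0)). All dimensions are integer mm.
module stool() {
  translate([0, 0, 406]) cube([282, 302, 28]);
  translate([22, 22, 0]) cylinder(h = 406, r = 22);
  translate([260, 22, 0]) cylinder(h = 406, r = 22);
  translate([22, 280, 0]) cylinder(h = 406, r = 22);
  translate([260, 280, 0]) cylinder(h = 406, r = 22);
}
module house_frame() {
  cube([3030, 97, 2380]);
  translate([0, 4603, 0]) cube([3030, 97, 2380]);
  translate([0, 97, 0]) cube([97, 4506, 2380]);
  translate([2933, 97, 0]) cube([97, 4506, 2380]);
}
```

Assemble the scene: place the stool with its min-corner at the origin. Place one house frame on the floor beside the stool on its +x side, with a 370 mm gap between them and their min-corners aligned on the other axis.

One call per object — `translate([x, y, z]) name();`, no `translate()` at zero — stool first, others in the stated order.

stool();
translate([652, 0, 0]) house_frame();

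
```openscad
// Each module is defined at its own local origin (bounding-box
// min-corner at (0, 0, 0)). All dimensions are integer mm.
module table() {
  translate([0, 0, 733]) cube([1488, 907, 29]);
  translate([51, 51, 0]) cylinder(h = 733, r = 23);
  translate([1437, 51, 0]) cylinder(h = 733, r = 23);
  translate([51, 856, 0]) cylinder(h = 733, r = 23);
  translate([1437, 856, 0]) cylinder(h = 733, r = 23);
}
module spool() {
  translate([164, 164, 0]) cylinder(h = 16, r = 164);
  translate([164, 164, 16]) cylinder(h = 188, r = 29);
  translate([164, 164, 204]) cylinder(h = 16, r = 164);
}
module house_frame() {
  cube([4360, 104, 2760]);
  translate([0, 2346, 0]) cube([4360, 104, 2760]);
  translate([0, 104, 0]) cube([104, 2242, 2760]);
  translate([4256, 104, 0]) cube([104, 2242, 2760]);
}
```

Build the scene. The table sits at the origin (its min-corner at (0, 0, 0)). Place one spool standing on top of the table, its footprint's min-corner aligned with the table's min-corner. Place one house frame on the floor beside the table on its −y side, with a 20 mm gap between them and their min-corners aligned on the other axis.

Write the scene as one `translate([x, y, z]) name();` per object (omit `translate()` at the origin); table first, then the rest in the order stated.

table();
translate([0, 0, 762]) spool();
translate([0, -2470, 0]) house_frame();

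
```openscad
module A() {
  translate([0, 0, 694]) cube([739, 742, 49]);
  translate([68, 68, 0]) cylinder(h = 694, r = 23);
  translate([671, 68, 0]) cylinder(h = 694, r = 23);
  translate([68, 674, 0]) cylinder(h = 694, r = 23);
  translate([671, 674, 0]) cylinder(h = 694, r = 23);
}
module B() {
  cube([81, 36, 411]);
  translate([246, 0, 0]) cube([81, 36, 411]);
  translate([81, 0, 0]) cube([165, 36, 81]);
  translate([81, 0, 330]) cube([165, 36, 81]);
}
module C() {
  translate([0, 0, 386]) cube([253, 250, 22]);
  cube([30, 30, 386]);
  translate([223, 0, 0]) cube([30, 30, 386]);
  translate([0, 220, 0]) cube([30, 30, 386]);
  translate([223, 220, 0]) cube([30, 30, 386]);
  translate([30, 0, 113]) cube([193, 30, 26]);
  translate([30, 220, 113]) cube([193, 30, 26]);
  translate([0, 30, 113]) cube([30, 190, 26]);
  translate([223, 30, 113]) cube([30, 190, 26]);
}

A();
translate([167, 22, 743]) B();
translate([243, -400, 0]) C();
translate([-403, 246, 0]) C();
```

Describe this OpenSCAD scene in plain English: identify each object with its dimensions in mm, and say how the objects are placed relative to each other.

A is a table with a 739×742 mm rectangular top, 49 mm thick, top surface at z = 743 mm, supported by four round legs of 46 mm diameter, each leg's bounding box inset 45 mm from the nearest pair of top edges, running from the floor.

B is a picture frame with a 165×249 mm rectangular opening (x by z) and a uniform 81 mm border on every side. Frame depth is 36 mm along y. It is built from two vertical stiles running the full outside height and two horizontal rails spanning the gap between the stiles.

C is a four-legged stool. The seat is a 253×250×22 mm slab whose top surface is at z = 408 mm; four square legs, each 30×30 mm in cross-section, run from the floor (z = 0) to the underside of the seat, each flush with a corner of the seat. Four stretchers, 30 mm wide and 26 mm tall, connect adjacent legs with their undersides at z = 113 mm, each running between the inner faces of the legs it joins and aligned with the legs' outer faces on the other axis.

The picture frame is on top of the table. Two stools sit around the table at the −y, −x sides.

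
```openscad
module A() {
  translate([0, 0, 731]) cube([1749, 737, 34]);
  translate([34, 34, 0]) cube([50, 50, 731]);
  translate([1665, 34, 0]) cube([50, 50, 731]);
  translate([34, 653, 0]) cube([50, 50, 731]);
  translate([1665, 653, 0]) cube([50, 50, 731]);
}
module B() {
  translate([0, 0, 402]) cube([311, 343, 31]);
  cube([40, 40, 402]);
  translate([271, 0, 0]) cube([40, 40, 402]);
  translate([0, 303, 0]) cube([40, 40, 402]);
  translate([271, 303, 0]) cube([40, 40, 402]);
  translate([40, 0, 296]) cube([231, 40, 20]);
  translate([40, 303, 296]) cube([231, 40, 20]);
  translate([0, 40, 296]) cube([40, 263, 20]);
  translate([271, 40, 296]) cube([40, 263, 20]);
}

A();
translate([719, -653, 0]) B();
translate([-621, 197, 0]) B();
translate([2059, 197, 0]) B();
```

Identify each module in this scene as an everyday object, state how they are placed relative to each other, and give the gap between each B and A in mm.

Each stool's nearest face is 310 mm from the table's bounding box.

A is a table. B is a stool. Three stools sit around the table at the −y, −x, +x sides. The gap between each stool and the table is 310 mm.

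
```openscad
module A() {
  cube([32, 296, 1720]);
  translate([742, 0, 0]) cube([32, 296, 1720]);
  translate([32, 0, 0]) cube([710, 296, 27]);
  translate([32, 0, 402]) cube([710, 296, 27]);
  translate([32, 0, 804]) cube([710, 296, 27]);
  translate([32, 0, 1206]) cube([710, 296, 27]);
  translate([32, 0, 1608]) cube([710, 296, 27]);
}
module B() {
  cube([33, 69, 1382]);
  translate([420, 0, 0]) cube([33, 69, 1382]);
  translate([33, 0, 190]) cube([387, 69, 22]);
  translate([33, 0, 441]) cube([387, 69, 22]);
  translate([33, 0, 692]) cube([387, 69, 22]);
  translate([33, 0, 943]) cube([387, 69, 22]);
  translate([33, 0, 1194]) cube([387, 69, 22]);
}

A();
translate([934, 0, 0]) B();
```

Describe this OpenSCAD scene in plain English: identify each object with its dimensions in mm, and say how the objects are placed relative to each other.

A is an open bookshelf. Two side panels, each 32 mm thick, 296 mm deep and 1720 mm tall, stand 774 mm apart (outside-to-outside). Between them sit 5 shelves, each 27 mm thick and 296 mm deep, spanning the full gap between the sides. The bottom shelf rests on the floor (its underside at z = 0) and the clear gap between one shelf's top and the next shelf's underside is 375 mm.

B is a straight ladder. Two 33×69 mm vertical rails, 1382 mm tall, stand 453 mm apart (outside-to-outside) with their front faces coplanar on the −y side. 5 rungs, each 69 mm deep and 22 mm tall, span between the inner faces of the rails, front faces flush with the rails. The lowest rung's underside is at z = 190 mm and rungs are spaced 251 mm apart (underside to underside).

The ladder is on the floor beside the bookshelf on its +x side.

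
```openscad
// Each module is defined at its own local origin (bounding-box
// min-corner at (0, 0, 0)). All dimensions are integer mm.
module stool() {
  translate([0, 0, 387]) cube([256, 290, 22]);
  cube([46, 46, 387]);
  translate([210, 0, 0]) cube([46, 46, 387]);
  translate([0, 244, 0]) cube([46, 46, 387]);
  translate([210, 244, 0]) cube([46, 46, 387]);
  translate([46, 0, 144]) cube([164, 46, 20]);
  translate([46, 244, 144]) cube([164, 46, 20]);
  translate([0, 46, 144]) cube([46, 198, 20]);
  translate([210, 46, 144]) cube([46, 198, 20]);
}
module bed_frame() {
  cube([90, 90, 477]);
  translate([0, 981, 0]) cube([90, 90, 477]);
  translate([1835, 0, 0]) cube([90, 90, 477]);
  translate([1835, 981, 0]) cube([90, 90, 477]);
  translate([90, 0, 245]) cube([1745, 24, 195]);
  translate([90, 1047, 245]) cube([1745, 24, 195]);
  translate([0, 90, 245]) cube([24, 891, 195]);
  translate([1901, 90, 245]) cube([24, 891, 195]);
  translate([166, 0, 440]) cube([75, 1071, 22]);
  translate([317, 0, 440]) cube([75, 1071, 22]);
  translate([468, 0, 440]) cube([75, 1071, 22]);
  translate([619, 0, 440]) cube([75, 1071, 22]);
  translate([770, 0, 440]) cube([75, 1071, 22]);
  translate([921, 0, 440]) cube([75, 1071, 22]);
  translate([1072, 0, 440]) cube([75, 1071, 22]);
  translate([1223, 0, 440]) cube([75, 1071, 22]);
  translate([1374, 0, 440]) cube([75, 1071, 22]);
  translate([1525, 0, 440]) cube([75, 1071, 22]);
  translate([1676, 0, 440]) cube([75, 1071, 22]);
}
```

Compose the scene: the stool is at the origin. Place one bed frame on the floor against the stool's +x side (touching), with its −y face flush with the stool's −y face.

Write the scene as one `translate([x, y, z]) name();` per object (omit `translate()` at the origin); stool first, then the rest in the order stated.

stool();
translate([256, 0, 0]) bed_frame();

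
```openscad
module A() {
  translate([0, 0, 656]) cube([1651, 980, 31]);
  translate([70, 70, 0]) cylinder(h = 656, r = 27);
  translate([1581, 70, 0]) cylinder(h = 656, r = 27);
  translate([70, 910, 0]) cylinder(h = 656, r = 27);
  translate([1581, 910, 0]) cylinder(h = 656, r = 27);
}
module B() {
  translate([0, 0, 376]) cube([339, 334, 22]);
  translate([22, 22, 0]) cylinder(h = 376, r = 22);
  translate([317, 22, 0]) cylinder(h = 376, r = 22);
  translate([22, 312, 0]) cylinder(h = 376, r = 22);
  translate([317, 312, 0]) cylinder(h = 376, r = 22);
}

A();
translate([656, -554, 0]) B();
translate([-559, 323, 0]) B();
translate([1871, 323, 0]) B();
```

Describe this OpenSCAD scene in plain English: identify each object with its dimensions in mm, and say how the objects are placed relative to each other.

A is a table: top 1651 mm (x) × 980 mm (y), 31 mm thick, upper face at z = 687 mm, on four round legs of 54 mm diameter, each leg's bounding box inset 43 mm from the nearest pair of top edges, running from z = 0 to the bottom of the top.

B is a four-legged stool. The seat is 339×334 mm, 22 mm thick, top at z = 398 mm. It stands on four round legs, each 44 mm in diameter, from z = 0 to the seat underside, each leg's axis is inset half a diameter from the nearest pair of seat edges (so the leg's bounding box is flush with the corner).

Three stools sit around the table at the −y, −x, +x sides.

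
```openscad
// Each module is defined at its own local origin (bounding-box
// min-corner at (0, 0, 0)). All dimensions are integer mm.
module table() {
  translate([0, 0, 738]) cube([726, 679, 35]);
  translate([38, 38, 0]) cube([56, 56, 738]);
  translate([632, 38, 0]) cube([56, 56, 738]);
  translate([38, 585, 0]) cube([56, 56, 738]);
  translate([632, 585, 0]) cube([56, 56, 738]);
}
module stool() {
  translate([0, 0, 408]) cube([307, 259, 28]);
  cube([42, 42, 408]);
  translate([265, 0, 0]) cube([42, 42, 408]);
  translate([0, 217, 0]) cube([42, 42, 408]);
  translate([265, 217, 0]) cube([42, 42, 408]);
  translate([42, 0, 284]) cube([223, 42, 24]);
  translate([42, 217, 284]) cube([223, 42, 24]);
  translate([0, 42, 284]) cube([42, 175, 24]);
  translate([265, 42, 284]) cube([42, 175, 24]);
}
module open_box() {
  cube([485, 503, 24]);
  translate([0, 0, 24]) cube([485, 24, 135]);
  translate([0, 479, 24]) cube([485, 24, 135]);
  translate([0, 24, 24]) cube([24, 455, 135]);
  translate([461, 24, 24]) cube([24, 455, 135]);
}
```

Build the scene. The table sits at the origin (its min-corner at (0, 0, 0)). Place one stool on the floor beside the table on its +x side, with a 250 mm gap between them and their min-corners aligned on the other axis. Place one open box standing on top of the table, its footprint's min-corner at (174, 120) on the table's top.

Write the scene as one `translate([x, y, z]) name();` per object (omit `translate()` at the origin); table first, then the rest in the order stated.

table();
translate([976, 0, 0]) stool();
translate([174, 120, 773]) open_box();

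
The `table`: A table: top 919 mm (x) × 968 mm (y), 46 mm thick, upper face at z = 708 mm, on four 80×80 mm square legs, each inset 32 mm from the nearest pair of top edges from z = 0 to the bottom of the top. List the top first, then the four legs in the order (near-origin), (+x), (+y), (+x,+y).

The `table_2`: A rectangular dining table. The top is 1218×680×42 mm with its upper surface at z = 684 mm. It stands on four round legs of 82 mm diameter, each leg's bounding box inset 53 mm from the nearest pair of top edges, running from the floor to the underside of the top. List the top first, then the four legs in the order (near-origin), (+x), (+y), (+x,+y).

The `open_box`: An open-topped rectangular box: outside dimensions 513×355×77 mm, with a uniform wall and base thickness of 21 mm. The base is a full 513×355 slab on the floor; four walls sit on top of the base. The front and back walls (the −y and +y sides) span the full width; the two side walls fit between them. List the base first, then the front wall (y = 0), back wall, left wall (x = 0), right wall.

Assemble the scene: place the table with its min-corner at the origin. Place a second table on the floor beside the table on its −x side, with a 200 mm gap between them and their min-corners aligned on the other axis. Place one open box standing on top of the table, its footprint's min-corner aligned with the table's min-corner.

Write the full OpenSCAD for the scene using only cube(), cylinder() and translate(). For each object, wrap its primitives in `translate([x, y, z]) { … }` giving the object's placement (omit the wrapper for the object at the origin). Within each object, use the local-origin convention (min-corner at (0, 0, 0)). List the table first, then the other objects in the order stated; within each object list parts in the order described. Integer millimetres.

translate([0, 0, 662]) cube([919, 968, 46]);
translate([32, 32, 0]) cube([80, 80, 662]);
translate([807, 32, 0]) cube([80, 80, 662]);
translate([32, 856, 0]) cube([80, 80, 662]);
translate([807, 856, 0]) cube([80, 80, 662]);
translate([-1418, 0, 0]) {
  translate([0, 0, 642]) cube([1218, 680, 42]);
  translate([94, 94, 0]) cylinder(h = 642, r = 41);
  translate([1124, 94, 0]) cylinder(h = 642, r = 41);
  translate([94, 586, 0]) cylinder(h = 642, r = 41);
  translate([1124, 586, 0]) cylinder(h = 642, r = 41);
}
translate([0, 0, 708]) {
  cube([513, 355, 21]);
  translate([0, 0, 21]) cube([513, 21, 56]);
  translate([0, 334, 21]) cube([513, 21, 56]);
  translate([0, 21, 21]) cube([21, 313, 56]);
  translate([492, 21, 21]) cube([21, 313, 56]);
}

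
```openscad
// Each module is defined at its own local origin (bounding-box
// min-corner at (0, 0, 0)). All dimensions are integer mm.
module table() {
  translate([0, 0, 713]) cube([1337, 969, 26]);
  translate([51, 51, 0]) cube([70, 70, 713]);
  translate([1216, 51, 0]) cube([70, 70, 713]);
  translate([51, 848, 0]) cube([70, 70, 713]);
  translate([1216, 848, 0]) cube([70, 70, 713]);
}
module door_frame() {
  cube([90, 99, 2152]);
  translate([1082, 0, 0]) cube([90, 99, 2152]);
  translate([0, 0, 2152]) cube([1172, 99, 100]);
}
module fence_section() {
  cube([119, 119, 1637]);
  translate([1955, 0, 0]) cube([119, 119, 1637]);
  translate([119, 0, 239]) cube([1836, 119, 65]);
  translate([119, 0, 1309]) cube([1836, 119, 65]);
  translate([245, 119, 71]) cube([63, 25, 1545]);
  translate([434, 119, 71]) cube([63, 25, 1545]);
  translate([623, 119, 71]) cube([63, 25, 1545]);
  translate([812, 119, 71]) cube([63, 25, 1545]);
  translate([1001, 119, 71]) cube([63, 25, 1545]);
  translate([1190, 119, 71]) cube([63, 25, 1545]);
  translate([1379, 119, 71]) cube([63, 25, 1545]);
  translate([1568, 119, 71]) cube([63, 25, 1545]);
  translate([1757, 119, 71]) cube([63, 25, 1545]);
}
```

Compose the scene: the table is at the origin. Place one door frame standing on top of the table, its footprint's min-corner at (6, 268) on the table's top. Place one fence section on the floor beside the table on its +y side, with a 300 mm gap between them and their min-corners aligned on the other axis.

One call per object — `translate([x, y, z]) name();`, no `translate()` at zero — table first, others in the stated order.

table();
translate([6, 268, 739]) door_frame();
translate([0, 1269, 0]) fence_section();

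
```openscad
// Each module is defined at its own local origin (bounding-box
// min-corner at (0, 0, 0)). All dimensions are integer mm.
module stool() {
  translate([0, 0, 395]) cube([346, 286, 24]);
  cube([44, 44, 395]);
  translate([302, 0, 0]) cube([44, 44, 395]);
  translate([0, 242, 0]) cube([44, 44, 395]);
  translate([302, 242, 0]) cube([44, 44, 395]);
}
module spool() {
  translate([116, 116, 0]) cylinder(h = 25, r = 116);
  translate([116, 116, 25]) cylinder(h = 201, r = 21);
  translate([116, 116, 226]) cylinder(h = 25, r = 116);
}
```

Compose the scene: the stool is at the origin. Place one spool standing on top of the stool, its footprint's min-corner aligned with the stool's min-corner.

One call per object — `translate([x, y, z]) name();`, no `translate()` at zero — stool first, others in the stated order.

stool();
translate([0, 0, 419]) spool();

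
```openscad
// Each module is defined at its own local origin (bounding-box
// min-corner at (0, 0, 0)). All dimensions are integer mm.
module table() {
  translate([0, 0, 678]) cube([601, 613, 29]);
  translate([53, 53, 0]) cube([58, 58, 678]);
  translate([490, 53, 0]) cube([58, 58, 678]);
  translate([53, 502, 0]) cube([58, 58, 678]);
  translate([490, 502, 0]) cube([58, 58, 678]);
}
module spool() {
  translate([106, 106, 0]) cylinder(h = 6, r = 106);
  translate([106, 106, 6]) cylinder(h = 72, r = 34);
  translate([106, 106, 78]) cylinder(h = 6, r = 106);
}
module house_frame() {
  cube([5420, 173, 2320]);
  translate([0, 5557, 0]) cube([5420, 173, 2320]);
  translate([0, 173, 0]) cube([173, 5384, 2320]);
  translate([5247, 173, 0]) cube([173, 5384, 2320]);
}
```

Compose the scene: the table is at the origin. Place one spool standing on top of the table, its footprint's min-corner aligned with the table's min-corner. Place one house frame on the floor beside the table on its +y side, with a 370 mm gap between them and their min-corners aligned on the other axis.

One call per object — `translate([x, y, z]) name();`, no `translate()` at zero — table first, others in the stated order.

table();
translate([0, 0, 707]) spool();
translate([0, 983, 0]) house_frame();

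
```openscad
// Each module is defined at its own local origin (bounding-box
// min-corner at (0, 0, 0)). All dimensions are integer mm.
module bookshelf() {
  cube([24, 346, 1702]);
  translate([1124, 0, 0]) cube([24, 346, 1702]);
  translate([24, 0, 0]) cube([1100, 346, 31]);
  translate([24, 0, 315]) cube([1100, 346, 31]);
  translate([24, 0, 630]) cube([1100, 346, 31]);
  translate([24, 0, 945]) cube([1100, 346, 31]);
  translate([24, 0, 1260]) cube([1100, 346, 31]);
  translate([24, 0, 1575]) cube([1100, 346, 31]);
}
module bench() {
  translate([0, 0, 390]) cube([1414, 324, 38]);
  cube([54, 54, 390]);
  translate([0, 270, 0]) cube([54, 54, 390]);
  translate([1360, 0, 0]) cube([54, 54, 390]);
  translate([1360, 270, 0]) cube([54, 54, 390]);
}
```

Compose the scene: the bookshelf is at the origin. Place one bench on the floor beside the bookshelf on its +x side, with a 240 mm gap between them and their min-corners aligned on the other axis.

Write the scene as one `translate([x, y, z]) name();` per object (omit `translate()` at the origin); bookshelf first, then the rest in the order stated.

bookshelf();
translate([1388, 0, 0]) bench();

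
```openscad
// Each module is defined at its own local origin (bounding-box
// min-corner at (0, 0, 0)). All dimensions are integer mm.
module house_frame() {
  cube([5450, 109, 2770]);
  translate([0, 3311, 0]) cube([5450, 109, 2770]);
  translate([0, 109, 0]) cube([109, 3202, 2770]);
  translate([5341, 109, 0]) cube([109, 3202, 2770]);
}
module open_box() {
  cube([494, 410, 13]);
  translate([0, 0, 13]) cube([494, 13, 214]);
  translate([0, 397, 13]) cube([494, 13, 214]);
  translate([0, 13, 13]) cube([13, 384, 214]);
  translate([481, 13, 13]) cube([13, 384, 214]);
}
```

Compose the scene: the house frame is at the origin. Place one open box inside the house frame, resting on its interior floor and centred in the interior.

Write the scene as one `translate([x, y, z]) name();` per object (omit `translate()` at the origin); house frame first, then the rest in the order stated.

house_frame();
translate([2478, 1505, 0]) open_box();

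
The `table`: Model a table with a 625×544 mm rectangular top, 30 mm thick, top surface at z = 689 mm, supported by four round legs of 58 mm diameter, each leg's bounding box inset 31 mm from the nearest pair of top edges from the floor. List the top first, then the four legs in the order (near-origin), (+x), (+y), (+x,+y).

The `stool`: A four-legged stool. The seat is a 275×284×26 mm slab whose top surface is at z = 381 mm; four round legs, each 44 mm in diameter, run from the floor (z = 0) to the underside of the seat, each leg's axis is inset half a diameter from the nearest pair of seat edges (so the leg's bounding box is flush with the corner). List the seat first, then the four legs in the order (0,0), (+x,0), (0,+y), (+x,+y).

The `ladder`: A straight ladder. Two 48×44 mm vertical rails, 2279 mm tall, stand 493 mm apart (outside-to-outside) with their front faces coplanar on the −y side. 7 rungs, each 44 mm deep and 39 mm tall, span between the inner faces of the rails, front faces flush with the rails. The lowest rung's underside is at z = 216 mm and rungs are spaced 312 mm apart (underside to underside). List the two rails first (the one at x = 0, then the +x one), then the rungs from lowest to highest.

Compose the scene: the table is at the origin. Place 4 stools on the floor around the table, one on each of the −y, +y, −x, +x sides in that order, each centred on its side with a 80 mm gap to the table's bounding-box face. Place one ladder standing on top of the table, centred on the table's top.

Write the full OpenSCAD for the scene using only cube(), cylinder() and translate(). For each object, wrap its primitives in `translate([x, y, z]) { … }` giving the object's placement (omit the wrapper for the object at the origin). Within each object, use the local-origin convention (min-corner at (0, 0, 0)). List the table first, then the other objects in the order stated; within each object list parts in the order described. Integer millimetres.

translate([0, 0, 659]) cube([625, 544, 30]);
translate([60, 60, 0]) cylinder(h = 659, r = 29);
translate([565, 60, 0]) cylinder(h = 659, r = 29);
translate([60, 484, 0]) cylinder(h = 659, r = 29);
translate([565, 484, 0]) cylinder(h = 659, r = 29);
translate([175, -364, 0]) {
  translate([0, 0, 355]) cube([275, 284, 26]);
  translate([22, 22, 0]) cylinder(h = 355, r = 22);
  translate([253, 22, 0]) cylinder(h = 355, r = 22);
  translate([22, 262, 0]) cylinder(h = 355, r = 22);
  translate([253, 262, 0]) cylinder(h = 355, r = 22);
}
translate([175, 624, 0]) {
  translate([0, 0, 355]) cube([275, 284, 26]);
  translate([22, 22, 0]) cylinder(h = 355, r = 22);
  translate([253, 22, 0]) cylinder(h = 355, r = 22);
  translate([22, 262, 0]) cylinder(h = 355, r = 22);
  translate([253, 262, 0]) cylinder(h = 355, r = 22);
}
translate([-355, 130, 0]) {
  translate([0, 0, 355]) cube([275, 284, 26]);
  translate([22, 22, 0]) cylinder(h = 355, r = 22);
  translate([253, 22, 0]) cylinder(h = 355, r = 22);
  translate([22, 262, 0]) cylinder(h = 355, r = 22);
  translate([253, 262, 0]) cylinder(h = 355, r = 22);
}
translate([705, 130, 0]) {
  translate([0, 0, 355]) cube([275, 284, 26]);
  translate([22, 22, 0]) cylinder(h = 355, r = 22);
  translate([253, 22, 0]) cylinder(h = 355, r = 22);
  translate([22, 262, 0]) cylinder(h = 355, r = 22);
  translate([253, 262, 0]) cylinder(h = 355, r = 22);
}
translate([66, 250, 689]) {
  cube([48, 44, 2279]);
  translate([445, 0, 0]) cube([48, 44, 2279]);
  translate([48, 0, 216]) cube([397, 44, 39]);
  translate([48, 0, 528]) cube([397, 44, 39]);
  translate([48, 0, 840]) cube([397, 44, 39]);
  translate([48, 0, 1152]) cube([397, 44, 39]);
  translate([48, 0, 1464]) cube([397, 44, 39]);
  translate([48, 0, 1776]) cube([397, 44, 39]);
  translate([48, 0, 2088]) cube([397, 44, 39]);
}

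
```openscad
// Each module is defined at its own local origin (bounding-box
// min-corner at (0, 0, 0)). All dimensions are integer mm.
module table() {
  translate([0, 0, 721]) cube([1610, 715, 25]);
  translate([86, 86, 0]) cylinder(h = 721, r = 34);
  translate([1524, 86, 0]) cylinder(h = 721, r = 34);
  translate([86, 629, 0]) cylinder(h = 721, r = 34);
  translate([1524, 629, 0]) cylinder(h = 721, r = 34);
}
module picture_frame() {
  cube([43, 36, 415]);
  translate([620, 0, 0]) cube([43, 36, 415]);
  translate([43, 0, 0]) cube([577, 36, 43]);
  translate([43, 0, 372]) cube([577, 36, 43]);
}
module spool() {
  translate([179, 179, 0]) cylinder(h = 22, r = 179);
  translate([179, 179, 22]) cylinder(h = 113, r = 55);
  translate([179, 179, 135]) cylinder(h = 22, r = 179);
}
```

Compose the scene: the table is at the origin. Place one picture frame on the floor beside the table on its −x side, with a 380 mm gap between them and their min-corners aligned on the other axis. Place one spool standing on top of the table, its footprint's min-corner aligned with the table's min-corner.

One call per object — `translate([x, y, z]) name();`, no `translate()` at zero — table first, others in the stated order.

table();
translate([-1043, 0, 0]) picture_frame();
translate([0, 0, 746]) spool();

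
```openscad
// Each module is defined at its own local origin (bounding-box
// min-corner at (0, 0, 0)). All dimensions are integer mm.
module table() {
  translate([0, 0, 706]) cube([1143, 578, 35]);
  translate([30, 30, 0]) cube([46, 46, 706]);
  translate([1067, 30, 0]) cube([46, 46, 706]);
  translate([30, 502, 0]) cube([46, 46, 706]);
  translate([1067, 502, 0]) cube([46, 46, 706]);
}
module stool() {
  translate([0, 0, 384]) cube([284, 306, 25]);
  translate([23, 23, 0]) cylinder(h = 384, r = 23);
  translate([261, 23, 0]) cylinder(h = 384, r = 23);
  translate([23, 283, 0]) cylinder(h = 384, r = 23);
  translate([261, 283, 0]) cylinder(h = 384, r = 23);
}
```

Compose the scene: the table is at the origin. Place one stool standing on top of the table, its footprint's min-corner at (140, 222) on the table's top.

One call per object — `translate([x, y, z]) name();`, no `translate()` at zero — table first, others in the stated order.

table();
translate([140, 222, 741]) stool();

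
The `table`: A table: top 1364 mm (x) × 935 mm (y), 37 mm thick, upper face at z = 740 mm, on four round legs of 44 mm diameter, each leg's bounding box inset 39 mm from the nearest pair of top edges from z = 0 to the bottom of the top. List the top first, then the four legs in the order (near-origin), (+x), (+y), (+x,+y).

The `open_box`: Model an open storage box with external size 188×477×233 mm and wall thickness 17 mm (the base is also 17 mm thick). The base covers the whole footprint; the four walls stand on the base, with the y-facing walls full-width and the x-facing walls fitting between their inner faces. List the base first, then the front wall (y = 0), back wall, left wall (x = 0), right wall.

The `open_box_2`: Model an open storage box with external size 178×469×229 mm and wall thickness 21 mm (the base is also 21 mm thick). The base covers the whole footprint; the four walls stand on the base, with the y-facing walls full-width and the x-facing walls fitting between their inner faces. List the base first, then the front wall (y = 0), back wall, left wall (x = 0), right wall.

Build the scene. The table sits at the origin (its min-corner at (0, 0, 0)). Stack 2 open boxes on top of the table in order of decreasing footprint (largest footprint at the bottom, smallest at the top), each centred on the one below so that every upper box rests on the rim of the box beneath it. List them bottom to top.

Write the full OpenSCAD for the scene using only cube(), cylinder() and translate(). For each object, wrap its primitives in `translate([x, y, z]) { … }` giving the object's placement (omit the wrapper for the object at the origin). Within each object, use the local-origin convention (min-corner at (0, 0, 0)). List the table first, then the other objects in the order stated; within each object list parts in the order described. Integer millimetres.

translate([0, 0, 703]) cube([1364, 935, 37]);
translate([61, 61, 0]) cylinder(h = 703, r = 22);
translate([1303, 61, 0]) cylinder(h = 703, r = 22);
translate([61, 874, 0]) cylinder(h = 703, r = 22);
translate([1303, 874, 0]) cylinder(h = 703, r = 22);
translate([588, 229, 740]) {
  cube([188, 477, 17]);
  translate([0, 0, 17]) cube([188, 17, 216]);
  translate([0, 460, 17]) cube([188, 17, 216]);
  translate([0, 17, 17]) cube([17, 443, 216]);
  translate([171, 17, 17]) cube([17, 443, 216]);
}
translate([593, 233, 973]) {
  cube([178, 469, 21]);
  translate([0, 0, 21]) cube([178, 21, 208]);
  translate([0, 448, 21]) cube([178, 21, 208]);
  translate([0, 21, 21]) cube([21, 427, 208]);
  translate([157, 21, 21]) cube([21, 427, 208]);
}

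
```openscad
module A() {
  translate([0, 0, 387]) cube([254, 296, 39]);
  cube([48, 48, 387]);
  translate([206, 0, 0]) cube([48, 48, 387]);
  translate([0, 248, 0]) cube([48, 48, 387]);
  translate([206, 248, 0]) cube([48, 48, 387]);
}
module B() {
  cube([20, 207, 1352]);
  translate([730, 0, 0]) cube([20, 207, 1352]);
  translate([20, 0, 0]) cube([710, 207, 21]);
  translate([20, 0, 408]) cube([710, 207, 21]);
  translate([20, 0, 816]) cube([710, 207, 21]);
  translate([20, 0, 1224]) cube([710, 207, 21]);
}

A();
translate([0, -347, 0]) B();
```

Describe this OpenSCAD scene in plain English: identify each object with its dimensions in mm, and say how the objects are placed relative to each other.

A is a four-legged stool. The seat is a 254×296×39 mm slab whose top surface is at z = 426 mm; four square legs, each 48×48 mm in cross-section, run from the floor (z = 0) to the underside of the seat, each flush with a corner of the seat.

B is an open bookshelf. Two side panels, each 20 mm thick, 207 mm deep and 1352 mm tall, stand 750 mm apart (outside-to-outside). Between them sit 4 shelves, each 21 mm thick and 207 mm deep, spanning the full gap between the sides. The bottom shelf rests on the floor (its underside at z = 0) and the clear gap between one shelf's top and the next shelf's underside is 387 mm.

The bookshelf is on the floor beside the stool on its −y side.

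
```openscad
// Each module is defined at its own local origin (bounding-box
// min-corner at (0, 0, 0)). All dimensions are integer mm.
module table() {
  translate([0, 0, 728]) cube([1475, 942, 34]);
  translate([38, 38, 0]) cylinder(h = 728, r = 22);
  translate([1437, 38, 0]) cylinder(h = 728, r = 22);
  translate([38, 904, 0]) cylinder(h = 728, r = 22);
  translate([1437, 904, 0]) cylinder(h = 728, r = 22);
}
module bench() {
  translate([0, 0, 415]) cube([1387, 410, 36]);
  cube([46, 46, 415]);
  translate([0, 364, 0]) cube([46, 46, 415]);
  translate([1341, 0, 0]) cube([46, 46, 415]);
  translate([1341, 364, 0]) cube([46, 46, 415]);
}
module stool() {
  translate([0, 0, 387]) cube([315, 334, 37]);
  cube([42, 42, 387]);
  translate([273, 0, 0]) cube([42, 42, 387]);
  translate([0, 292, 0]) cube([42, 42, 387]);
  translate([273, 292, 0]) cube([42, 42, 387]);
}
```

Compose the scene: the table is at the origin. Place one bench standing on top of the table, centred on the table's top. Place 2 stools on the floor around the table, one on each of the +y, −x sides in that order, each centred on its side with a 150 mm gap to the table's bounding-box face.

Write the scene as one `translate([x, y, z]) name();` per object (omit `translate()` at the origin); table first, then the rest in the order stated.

table();
translate([44, 266, 762]) bench();
translate([580, 1092, 0]) stool();
translate([-465, 304, 0]) stool();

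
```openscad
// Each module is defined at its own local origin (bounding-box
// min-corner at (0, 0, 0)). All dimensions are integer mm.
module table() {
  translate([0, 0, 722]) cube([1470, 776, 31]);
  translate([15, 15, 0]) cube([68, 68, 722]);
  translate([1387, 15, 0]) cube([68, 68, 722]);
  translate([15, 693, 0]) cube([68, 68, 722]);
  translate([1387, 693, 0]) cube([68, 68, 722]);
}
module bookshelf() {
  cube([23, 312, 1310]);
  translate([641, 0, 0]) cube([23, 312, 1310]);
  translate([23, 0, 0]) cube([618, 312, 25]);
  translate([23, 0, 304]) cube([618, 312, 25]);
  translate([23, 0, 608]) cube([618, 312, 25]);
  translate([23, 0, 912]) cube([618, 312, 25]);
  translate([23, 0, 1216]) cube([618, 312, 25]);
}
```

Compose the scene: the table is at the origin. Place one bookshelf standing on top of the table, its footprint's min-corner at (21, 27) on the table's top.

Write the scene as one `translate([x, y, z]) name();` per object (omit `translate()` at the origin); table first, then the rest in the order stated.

table();
translate([21, 27, 753]) bookshelf();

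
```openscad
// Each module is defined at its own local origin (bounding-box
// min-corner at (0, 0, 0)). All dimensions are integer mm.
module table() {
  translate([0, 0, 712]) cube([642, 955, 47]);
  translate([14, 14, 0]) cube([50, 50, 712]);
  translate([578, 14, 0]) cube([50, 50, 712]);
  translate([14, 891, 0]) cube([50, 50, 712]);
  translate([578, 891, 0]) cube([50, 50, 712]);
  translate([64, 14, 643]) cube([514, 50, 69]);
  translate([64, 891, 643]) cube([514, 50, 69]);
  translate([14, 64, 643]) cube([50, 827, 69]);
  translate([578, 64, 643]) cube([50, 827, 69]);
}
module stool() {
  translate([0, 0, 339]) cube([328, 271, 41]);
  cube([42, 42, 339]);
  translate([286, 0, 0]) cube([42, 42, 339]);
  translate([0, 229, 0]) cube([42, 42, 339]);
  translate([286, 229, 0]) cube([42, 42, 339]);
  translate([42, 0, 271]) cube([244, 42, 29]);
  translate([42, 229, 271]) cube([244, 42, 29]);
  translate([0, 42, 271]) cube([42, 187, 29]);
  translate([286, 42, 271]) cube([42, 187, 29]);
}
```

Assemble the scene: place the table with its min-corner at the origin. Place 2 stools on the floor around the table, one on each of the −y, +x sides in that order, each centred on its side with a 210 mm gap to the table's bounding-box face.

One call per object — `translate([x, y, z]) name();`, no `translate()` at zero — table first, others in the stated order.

table();
translate([157, -481, 0]) stool();
translate([852, 342, 0]) stool();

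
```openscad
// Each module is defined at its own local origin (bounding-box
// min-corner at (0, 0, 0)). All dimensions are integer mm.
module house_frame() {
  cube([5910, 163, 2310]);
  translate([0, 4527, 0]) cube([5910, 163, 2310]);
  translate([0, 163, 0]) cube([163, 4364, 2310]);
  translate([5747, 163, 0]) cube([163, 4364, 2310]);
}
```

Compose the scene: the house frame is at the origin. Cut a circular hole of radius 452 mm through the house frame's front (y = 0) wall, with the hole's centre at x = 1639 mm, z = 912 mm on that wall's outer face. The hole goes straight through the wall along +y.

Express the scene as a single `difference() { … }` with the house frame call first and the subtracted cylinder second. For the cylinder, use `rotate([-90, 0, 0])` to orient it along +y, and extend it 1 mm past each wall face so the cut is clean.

difference() {
  house_frame();
  translate([1639, -1, 912]) rotate([-90, 0, 0]) cylinder(h = 165, r = 452);
}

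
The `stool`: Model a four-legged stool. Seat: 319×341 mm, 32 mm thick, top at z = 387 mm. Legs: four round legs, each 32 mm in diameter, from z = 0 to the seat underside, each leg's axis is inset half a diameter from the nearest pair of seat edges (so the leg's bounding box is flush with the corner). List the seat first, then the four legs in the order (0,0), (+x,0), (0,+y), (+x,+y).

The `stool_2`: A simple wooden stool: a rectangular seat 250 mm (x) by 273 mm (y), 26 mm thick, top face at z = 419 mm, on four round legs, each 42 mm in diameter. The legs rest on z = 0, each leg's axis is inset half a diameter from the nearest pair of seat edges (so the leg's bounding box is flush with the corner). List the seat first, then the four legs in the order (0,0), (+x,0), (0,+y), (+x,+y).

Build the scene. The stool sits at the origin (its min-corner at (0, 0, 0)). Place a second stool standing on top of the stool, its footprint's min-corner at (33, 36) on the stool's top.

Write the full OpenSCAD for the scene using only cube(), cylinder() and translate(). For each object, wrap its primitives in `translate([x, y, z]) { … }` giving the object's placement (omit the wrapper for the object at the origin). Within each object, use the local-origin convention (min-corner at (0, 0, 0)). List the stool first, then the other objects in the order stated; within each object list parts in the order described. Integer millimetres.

translate([0, 0, 355]) cube([319, 341, 32]);
translate([16, 16, 0]) cylinder(h = 355, r = 16);
translate([303, 16, 0]) cylinder(h = 355, r = 16);
translate([16, 325, 0]) cylinder(h = 355, r = 16);
translate([303, 325, 0]) cylinder(h = 355, r = 16);
translate([33, 36, 387]) {
  translate([0, 0, 393]) cube([250, 273, 26]);
  translate([21, 21, 0]) cylinder(h = 393, r = 21);
  translate([229, 21, 0]) cylinder(h = 393, r = 21);
  translate([21, 252, 0]) cylinder(h = 393, r = 21);
  translate([229, 252, 0]) cylinder(h = 393, r = 21);
}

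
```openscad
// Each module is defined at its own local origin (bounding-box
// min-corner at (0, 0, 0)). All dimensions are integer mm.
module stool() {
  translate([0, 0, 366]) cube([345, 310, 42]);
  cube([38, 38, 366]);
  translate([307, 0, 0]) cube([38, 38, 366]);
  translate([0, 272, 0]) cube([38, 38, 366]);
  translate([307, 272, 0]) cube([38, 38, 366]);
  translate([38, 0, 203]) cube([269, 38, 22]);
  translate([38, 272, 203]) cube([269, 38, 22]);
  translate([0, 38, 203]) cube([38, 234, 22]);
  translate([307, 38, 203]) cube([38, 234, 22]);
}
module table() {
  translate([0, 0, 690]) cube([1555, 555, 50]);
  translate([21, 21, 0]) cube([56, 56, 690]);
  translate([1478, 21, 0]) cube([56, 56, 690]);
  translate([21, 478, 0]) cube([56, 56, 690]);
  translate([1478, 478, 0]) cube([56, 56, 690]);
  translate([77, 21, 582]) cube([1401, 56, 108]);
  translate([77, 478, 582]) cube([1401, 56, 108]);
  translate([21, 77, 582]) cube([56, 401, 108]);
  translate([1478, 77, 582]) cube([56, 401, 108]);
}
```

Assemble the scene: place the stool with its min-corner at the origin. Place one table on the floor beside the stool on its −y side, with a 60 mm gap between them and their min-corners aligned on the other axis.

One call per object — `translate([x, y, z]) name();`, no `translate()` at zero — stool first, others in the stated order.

stool();
translate([0, -615, 0]) table();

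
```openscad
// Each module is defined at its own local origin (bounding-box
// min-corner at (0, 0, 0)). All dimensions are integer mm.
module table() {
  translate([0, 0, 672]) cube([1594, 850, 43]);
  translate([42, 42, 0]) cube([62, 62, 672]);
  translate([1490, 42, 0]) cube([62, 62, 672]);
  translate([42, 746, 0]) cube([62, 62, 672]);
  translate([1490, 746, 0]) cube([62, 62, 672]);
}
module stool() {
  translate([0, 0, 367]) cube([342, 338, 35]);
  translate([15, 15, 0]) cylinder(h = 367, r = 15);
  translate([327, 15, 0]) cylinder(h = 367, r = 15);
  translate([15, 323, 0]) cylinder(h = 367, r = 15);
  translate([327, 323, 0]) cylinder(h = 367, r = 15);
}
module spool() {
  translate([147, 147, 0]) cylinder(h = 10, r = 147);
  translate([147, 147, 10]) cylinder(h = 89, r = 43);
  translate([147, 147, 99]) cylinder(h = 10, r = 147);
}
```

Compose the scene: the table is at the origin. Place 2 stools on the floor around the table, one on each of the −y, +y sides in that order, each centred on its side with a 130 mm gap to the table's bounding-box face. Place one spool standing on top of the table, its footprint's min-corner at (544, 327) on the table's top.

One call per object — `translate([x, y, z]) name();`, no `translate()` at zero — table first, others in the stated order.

table();
translate([626, -468, 0]) stool();
translate([626, 980, 0]) stool();
translate([544, 327, 715]) spool();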